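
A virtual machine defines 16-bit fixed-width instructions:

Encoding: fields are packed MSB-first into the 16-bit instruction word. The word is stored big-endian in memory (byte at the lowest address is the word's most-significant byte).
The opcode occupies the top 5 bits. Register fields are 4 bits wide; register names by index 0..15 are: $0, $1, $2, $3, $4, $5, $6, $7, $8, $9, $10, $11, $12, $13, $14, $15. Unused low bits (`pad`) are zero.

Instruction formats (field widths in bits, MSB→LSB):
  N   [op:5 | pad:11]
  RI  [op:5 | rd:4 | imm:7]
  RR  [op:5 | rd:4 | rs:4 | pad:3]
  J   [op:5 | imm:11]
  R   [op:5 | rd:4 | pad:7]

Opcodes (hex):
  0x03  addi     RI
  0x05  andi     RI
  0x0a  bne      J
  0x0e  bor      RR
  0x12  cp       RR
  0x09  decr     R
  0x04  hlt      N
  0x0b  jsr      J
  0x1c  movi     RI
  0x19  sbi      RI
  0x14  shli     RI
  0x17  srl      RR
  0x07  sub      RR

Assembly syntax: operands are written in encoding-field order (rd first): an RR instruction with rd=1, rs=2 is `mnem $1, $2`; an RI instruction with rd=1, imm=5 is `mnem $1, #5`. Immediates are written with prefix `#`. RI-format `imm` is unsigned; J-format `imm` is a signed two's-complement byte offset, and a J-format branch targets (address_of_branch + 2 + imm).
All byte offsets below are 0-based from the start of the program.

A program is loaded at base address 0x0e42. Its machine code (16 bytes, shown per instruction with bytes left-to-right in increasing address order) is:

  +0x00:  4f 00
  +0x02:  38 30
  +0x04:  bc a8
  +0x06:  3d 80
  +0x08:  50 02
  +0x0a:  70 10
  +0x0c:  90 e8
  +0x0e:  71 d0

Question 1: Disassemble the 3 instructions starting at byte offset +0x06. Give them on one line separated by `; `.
@+06  big-endian(3d 80) = 0x3d80
  opcode bits[15:11]=0x7: sub/RR
  [10:7] rd=11 = $11
  [6:3] rs=0 = $0
@+08  big-endian(50 02) = 0x5002
  opcode bits[15:11]=0xa: bne/J
  [10:0] imm=2 = #2
@+0a  big-endian(70 10) = 0x7010
  opcode bits[15:11]=0xe: bor/RR
  [10:7] rd=0 = $0
  [6:3] rs=2 = $2

sub $11, $0; bne #2; bor $0, $2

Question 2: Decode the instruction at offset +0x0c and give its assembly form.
cp $1, $13

+0x0c: 90 e8 ⇒ word 0x90e8 (big)
  op=0x90e8>>11=0x12 ⇒ cp (RR)
  rd@[10:7]=0x1 ⇒ $1
  rs@[6:3]=0xd ⇒ $13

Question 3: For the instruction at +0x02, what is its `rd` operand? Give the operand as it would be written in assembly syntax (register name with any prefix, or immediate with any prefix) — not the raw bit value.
off 0x02: read 38 30 as big → 0x3830
  opcode bits[15:11]=0x7: sub/RR
  rd@[10:7]=0x0 ⇒ $0
  rs@[6:3]=0x6 ⇒ $6

$0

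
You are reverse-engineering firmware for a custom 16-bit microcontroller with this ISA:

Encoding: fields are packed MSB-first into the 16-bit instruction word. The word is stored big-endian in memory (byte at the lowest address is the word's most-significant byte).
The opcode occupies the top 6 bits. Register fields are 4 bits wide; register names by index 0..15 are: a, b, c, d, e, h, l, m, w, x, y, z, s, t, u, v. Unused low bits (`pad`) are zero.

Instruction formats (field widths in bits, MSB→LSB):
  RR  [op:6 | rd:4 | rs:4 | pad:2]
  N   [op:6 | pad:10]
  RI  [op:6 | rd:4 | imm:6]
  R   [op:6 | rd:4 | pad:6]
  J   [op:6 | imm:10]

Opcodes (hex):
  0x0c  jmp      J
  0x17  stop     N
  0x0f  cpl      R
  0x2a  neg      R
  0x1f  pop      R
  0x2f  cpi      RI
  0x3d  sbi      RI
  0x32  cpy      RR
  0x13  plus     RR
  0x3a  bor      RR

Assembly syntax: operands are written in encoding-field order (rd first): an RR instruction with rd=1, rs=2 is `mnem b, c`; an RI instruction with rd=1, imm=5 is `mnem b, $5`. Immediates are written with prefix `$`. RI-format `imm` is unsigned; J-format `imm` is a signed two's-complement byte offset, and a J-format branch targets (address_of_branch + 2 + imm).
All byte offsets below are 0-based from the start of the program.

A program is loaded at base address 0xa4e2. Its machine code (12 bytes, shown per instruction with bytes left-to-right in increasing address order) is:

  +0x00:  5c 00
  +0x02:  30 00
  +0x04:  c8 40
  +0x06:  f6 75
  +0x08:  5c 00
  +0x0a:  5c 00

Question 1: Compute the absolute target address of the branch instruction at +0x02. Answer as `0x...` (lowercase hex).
@+02  big-endian(30 00) = 0x3000
  top 6b → 0xc → jmp [J]
  imm@[9:0]=0x0 ⇒ $0
  target = base 0xa4e2 + off 0x02 + 2 + imm 0 = 0xa4e6

0xa4e6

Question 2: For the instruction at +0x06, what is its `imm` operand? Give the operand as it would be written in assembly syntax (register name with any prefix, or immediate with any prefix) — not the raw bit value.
$53

+0x06: f6 75 ⇒ word 0xf675 (big)
  opcode bits[15:10]=0x3d: sbi/RI
  [9:6] rd=9 = x
  [5:0] imm=53 = $53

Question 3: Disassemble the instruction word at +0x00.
stop

off 0x00: read 5c 00 as big → 0x5c00
  op=0x5c00>>10=0x17 ⇒ stop (N)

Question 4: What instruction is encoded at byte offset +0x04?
cpy b, a

@+04  big-endian(c8 40) = 0xc840
  opcode bits[15:10]=0x32: cpy/RR
  rd: (w>>6)&0xf=0x1 → b
  rs: (w>>2)&0xf=0x0 → a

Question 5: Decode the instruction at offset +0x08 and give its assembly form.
stop

+0x08: 5c 00 ⇒ word 0x5c00 (big)
  op=0x5c00>>10=0x17 ⇒ stop (N)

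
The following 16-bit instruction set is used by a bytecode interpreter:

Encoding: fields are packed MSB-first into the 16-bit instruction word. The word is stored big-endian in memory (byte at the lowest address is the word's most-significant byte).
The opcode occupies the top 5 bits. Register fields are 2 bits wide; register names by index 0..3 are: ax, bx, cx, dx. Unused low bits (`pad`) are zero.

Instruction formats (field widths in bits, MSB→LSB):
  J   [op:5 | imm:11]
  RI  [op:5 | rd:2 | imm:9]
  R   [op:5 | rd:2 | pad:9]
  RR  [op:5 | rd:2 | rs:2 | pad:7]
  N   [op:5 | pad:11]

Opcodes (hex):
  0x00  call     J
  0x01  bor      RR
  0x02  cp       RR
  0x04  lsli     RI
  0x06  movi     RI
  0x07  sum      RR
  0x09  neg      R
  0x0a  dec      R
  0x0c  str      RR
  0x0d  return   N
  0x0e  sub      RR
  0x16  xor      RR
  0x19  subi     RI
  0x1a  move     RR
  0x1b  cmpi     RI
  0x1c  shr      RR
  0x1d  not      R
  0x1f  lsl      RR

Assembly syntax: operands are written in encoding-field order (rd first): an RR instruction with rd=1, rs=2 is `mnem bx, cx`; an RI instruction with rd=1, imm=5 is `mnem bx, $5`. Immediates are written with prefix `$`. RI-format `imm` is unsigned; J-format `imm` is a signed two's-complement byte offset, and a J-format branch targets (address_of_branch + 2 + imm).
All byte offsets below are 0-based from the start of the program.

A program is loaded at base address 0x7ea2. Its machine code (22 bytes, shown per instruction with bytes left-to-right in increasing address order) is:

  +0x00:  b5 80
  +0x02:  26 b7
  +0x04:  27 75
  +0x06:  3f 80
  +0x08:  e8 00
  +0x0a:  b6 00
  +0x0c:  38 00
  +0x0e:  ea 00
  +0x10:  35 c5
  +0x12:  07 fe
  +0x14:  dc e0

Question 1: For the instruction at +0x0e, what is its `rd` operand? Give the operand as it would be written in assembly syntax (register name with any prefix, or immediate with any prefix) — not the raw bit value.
bx

@+0e  big-endian(ea 00) = 0xea00
  top 5b → 0x1d → not [R]
  rd: (w>>9)&0x3=0x1 → bx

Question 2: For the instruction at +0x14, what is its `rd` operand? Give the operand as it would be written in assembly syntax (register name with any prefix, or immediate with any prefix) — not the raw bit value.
cx

[14] dc e0 → 0xdce0
  op=0xdce0>>11=0x1b ⇒ cmpi (RI)
  rd: (w>>9)&0x3=0x2 → cx
  imm: (w>>0)&0x1ff=0xe0 → $224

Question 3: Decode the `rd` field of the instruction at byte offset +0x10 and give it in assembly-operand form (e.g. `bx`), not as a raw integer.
@+10  big-endian(35 c5) = 0x35c5
  top 5b → 0x6 → movi [RI]
  rd: (w>>9)&0x3=0x2 → cx
  imm: (w>>0)&0x1ff=0x1c5 → $453

cx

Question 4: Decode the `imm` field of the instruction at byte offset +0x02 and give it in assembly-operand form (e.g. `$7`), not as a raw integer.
$183

[02] 26 b7 → 0x26b7
  op=0x26b7>>11=0x4 ⇒ lsli (RI)
  rd@[10:9]=0x3 ⇒ dx
  imm@[8:0]=0xb7 ⇒ $183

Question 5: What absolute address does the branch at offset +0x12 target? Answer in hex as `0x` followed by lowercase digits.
0x7eb4

@+12  big-endian(07 fe) = 0x07fe
  top 5b → 0x0 → call [J]
  imm: (w>>0)&0x7ff=0x7fe (s11→-2) → $-2
  target = base 0x7ea2 + off 0x12 + 2 + imm -2 = 0x7eb4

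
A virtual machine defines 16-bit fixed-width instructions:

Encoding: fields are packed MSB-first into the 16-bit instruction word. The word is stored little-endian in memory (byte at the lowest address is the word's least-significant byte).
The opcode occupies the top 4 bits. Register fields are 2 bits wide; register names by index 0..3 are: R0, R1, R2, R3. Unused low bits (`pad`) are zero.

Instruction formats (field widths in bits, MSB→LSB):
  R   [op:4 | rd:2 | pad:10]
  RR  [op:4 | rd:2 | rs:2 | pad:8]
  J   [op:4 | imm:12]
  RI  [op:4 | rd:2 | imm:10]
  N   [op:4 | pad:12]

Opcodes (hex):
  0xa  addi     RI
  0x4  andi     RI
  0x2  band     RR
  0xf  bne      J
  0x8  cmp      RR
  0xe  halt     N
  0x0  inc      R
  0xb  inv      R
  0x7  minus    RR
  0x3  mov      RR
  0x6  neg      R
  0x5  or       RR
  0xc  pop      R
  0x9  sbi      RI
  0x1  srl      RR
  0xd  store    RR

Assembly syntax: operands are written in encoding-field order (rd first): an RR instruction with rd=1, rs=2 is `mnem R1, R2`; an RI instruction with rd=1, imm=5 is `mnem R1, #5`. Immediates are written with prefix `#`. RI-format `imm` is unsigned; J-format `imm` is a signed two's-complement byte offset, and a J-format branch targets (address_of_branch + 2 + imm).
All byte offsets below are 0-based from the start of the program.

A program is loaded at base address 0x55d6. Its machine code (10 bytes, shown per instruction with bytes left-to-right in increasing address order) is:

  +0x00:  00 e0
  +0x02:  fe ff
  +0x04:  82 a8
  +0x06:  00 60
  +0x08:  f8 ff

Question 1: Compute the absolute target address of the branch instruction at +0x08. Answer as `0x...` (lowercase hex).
+0x08: f8 ff ⇒ word 0xfff8 (little)
  top 4b → 0xf → bne [J]
  imm@[11:0]=0xff8 (s12→-8) ⇒ #-8
  target = base 0x55d6 + off 0x08 + 2 + imm -8 = 0x55d8

0x55d8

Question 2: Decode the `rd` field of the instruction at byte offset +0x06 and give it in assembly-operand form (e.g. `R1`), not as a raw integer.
R0

+0x06: 00 60 ⇒ word 0x6000 (little)
  opcode bits[15:12]=0x6: neg/R
  rd@[11:10]=0x0 ⇒ R0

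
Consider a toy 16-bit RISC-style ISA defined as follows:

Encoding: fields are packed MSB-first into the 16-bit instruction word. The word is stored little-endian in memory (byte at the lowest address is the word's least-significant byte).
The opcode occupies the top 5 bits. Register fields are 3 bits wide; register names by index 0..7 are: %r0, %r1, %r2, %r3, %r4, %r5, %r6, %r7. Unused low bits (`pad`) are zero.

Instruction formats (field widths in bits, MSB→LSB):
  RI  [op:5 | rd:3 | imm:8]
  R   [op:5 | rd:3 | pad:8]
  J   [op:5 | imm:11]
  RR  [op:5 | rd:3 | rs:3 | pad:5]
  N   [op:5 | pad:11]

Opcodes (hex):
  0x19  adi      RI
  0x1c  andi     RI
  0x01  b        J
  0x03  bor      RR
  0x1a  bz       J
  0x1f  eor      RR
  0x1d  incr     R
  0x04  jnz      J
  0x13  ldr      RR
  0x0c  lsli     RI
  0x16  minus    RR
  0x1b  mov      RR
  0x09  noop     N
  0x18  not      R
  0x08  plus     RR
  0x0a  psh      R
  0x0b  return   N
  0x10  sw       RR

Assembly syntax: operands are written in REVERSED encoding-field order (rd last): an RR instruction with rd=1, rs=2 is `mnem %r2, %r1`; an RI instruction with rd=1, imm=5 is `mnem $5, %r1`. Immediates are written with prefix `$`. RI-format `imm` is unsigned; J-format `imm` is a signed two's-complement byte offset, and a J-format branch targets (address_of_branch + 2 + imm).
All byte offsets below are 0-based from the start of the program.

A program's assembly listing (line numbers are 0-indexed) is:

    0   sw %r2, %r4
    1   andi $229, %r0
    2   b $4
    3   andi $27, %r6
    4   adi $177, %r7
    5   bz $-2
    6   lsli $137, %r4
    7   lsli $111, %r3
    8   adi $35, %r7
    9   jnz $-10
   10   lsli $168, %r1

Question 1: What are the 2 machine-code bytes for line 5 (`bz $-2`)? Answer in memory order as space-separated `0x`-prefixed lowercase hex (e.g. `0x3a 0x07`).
0xfe 0xd7

line 5 (bz): pack op=0x1a:5|imm=-2:11 = 0xd7fe; little→ fe d7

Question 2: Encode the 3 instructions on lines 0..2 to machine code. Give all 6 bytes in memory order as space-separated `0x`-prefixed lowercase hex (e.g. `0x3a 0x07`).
0x40 0x84 0xe5 0xe0 0x04 0x08

L0: sw op=0x10:5|rd=4:3|rs=2:3|pad=0:5 ⇒ 0x8440 ⇒ little 40 84
L1: andi op=0x1c:5|rd=0:3|imm=229:8 ⇒ 0xe0e5 ⇒ little e5 e0
L2: b op=0x1:5|imm=4:11 ⇒ 0x0804 ⇒ little 04 08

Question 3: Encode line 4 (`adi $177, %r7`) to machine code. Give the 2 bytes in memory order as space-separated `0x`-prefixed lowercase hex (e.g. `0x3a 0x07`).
4. adi fields op=0x19:5|rd=7:3|imm=177:8 → word cfb1h → b1 cf

0xb1 0xcf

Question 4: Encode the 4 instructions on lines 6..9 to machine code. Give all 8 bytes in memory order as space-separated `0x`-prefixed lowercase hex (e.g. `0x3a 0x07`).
0x89 0x64 0x6f 0x63 0x23 0xcf 0xf6 0x27

L6: lsli op=0xc:5|rd=4:3|imm=137:8 ⇒ 0x6489 ⇒ little 89 64
L7: lsli op=0xc:5|rd=3:3|imm=111:8 ⇒ 0x636f ⇒ little 6f 63
L8: adi op=0x19:5|rd=7:3|imm=35:8 ⇒ 0xcf23 ⇒ little 23 cf
L9: jnz op=0x4:5|imm=-10:11 ⇒ 0x27f6 ⇒ little f6 27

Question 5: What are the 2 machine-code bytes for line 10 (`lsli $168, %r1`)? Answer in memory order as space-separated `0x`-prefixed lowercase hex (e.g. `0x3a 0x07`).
0xa8 0x61

10. lsli fields op=0xc:5|rd=1:3|imm=168:8 → word 61a8h → a8 61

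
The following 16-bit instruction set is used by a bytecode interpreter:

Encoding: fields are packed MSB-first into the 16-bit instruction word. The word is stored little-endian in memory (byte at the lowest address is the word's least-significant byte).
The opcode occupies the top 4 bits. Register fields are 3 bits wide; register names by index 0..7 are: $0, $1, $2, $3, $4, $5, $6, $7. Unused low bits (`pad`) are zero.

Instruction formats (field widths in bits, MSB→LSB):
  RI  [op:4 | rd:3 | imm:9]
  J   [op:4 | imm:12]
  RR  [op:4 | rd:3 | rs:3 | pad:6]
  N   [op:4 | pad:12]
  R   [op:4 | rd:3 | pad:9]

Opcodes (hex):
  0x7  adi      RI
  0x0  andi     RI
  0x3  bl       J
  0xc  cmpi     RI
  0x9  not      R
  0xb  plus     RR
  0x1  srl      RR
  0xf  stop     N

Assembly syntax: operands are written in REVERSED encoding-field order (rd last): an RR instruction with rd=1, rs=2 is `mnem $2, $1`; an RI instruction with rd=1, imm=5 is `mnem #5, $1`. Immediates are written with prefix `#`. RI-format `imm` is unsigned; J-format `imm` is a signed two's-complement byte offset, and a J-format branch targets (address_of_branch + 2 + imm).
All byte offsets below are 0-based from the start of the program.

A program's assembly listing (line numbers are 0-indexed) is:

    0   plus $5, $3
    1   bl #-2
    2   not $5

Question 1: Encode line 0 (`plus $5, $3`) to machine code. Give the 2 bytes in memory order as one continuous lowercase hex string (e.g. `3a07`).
40b7

L0: plus op=0xb:4|rd=3:3|rs=5:3|pad=0:6 ⇒ 0xb740 ⇒ little 40 b7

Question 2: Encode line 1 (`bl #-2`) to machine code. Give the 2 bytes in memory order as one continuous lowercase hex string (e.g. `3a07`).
L1: bl op=0x3:4|imm=-2:12 ⇒ 0x3ffe ⇒ little fe 3f

fe3f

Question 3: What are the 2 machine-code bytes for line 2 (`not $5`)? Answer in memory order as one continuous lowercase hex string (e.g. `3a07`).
009a

L2: not op=0x9:4|rd=5:3|pad=0:9 ⇒ 0x9a00 ⇒ little 00 9a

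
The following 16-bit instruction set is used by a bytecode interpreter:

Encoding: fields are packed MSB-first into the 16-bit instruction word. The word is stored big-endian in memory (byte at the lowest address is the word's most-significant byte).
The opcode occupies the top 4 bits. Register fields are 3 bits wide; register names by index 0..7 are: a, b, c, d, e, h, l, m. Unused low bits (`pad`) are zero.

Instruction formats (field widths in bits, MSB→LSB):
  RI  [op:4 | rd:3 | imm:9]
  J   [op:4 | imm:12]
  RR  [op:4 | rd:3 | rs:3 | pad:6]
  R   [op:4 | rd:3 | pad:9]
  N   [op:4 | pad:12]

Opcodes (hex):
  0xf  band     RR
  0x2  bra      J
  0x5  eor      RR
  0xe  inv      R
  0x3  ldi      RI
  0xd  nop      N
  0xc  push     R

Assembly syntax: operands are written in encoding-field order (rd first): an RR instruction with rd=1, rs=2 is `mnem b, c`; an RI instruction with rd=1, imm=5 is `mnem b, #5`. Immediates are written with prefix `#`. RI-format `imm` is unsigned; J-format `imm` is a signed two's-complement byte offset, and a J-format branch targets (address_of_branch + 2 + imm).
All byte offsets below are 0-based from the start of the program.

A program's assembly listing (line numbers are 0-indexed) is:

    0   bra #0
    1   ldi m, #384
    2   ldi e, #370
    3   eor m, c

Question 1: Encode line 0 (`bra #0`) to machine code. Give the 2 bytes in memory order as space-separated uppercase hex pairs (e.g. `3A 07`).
20 00

0. bra fields op=0x2:4|imm=0:12 → word 2000h → 20 00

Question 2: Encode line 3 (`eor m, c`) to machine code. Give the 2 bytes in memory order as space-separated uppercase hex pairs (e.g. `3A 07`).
5E 80

3. eor fields op=0x5:4|rd=7:3|rs=2:3|pad=0:6 → word 5e80h → 5e 80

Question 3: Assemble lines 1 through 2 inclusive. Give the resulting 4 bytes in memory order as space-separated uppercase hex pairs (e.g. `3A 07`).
3F 80 39 72

line 1 (ldi): pack op=0x3:4|rd=7:3|imm=384:9 = 0x3f80; big→ 3f 80
line 2 (ldi): pack op=0x3:4|rd=4:3|imm=370:9 = 0x3972; big→ 39 72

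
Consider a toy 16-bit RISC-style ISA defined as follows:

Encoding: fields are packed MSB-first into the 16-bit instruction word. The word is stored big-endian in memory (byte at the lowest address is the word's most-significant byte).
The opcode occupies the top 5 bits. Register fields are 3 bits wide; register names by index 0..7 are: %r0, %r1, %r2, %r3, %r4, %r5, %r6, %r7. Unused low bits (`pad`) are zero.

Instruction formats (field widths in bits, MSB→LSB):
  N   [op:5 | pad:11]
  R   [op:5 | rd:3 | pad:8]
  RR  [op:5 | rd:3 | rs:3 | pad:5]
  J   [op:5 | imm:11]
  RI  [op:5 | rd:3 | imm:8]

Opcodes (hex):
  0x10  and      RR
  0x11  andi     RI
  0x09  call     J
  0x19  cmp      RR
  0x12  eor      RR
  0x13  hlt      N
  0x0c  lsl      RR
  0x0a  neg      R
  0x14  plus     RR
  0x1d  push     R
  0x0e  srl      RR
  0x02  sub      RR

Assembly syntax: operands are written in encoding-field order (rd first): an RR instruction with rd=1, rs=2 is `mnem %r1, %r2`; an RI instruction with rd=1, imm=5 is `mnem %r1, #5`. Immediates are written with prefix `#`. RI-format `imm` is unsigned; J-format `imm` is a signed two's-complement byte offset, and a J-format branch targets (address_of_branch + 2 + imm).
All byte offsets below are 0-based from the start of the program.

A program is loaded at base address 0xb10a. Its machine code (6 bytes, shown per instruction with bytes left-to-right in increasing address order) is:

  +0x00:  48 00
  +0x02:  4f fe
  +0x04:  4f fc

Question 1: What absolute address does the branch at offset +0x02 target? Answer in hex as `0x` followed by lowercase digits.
[02] 4f fe → 0x4ffe
  top 5b → 0x9 → call [J]
  imm@[10:0]=0x7fe (s11→-2) ⇒ #-2
  target = base 0xb10a + off 0x02 + 2 + imm -2 = 0xb10c

0xb10c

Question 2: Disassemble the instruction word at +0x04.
call #-4

@+04  big-endian(4f fc) = 0x4ffc
  op=0x4ffc>>11=0x9 ⇒ call (J)
  imm: (w>>0)&0x7ff=0x7fc (s11→-4) → #-4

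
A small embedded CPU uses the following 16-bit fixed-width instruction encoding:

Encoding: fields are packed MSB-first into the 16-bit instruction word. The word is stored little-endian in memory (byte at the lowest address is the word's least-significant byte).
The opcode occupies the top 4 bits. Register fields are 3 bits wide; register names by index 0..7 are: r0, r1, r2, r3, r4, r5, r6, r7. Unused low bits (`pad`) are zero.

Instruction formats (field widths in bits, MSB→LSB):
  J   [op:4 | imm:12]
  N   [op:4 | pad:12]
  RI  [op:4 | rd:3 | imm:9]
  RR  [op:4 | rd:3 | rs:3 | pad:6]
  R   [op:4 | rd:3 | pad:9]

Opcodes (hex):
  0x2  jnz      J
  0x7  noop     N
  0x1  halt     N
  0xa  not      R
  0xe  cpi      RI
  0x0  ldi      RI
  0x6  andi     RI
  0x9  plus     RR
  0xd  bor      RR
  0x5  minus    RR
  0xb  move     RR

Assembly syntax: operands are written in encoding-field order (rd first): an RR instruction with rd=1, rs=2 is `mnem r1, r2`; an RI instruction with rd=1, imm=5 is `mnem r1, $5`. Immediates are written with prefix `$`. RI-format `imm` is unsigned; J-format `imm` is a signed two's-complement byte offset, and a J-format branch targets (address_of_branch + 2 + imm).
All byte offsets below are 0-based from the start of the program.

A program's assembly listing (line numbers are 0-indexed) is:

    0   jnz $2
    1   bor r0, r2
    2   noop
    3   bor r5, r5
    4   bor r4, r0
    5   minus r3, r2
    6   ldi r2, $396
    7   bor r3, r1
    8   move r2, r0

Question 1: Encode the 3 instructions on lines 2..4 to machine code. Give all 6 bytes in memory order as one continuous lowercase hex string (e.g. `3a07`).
2. noop fields op=0x7:4|pad=0:12 → word 7000h → 00 70
3. bor fields op=0xd:4|rd=5:3|rs=5:3|pad=0:6 → word db40h → 40 db
4. bor fields op=0xd:4|rd=4:3|rs=0:3|pad=0:6 → word d800h → 00 d8

007040db00d8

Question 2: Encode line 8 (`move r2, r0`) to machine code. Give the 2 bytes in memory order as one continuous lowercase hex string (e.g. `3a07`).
line 8 (move): pack op=0xb:4|rd=2:3|rs=0:3|pad=0:6 = 0xb400; little→ 00 b4

00b4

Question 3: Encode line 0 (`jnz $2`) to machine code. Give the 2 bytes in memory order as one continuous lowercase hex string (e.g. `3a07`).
0220

line 0 (jnz): pack op=0x2:4|imm=2:12 = 0x2002; little→ 02 20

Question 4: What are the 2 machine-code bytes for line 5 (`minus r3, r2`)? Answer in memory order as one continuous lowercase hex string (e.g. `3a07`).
L5: minus op=0x5:4|rd=3:3|rs=2:3|pad=0:6 ⇒ 0x5680 ⇒ little 80 56

8056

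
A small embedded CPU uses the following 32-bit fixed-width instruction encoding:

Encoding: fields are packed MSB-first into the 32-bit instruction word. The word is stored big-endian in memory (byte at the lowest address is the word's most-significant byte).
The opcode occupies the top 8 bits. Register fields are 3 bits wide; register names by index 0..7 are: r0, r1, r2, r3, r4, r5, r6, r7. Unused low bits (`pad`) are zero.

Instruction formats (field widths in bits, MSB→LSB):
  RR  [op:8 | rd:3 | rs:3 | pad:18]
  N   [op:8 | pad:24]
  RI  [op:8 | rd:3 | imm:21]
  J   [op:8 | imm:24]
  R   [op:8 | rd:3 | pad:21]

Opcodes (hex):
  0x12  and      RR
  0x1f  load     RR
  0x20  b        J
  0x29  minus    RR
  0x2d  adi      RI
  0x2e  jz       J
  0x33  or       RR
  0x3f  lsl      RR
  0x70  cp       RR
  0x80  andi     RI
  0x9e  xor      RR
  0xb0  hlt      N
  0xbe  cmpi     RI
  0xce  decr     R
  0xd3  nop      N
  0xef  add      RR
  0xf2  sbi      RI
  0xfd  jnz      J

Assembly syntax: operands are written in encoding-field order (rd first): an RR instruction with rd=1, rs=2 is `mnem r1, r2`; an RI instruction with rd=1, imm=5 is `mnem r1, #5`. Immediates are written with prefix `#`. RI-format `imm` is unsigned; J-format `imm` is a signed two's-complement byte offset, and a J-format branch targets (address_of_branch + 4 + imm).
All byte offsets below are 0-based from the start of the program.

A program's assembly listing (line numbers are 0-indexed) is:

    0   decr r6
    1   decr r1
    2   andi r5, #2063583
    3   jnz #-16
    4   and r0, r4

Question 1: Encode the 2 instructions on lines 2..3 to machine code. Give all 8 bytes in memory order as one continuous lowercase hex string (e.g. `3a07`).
80bf7cdffdfffff0

2. andi fields op=0x80:8|rd=5:3|imm=2063583:21 → word 80bf7cdfh → 80 bf 7c df
3. jnz fields op=0xfd:8|imm=-16:24 → word fdfffff0h → fd ff ff f0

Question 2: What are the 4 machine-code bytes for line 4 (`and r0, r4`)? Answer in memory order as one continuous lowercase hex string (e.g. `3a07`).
12100000

4. and fields op=0x12:8|rd=0:3|rs=4:3|pad=0:18 → word 12100000h → 12 10 00 00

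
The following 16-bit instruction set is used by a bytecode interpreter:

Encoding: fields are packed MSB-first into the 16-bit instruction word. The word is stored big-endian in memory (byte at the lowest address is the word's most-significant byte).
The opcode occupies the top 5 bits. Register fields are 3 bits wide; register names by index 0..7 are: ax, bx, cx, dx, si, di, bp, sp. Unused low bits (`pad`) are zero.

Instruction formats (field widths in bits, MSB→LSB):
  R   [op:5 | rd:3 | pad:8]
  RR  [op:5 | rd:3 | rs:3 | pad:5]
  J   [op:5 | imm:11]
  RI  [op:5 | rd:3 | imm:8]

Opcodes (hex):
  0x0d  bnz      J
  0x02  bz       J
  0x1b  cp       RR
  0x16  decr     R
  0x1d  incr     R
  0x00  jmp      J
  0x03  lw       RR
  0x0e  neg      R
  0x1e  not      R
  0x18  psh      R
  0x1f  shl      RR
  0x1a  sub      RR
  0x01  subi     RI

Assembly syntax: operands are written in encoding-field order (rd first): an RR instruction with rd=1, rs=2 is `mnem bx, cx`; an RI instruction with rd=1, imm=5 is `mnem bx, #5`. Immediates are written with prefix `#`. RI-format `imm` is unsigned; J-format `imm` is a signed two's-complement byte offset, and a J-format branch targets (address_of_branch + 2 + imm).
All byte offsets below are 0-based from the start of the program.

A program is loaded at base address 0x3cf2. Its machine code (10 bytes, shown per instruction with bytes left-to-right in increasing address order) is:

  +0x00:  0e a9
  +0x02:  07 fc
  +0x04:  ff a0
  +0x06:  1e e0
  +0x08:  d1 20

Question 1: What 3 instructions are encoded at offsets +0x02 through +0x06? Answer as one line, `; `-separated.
[02] 07 fc → 0x07fc
  top 5b → 0x0 → jmp [J]
  imm@[10:0]=0x7fc (s11→-4) ⇒ #-4
[04] ff a0 → 0xffa0
  top 5b → 0x1f → shl [RR]
  rd@[10:8]=0x7 ⇒ sp
  rs@[7:5]=0x5 ⇒ di
[06] 1e e0 → 0x1ee0
  top 5b → 0x3 → lw [RR]
  rd@[10:8]=0x6 ⇒ bp
  rs@[7:5]=0x7 ⇒ sp

jmp #-4; shl sp, di; lw bp, sp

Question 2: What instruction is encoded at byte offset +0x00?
@+00  big-endian(0e a9) = 0x0ea9
  top 5b → 0x1 → subi [RI]
  rd@[10:8]=0x6 ⇒ bp
  imm@[7:0]=0xa9 ⇒ #169

subi bp, #169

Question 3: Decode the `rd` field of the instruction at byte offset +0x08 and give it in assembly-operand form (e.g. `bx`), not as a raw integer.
bx

off 0x08: read d1 20 as big → 0xd120
  op=0xd120>>11=0x1a ⇒ sub (RR)
  rd: (w>>8)&0x7=0x1 → bx
  rs: (w>>5)&0x7=0x1 → bx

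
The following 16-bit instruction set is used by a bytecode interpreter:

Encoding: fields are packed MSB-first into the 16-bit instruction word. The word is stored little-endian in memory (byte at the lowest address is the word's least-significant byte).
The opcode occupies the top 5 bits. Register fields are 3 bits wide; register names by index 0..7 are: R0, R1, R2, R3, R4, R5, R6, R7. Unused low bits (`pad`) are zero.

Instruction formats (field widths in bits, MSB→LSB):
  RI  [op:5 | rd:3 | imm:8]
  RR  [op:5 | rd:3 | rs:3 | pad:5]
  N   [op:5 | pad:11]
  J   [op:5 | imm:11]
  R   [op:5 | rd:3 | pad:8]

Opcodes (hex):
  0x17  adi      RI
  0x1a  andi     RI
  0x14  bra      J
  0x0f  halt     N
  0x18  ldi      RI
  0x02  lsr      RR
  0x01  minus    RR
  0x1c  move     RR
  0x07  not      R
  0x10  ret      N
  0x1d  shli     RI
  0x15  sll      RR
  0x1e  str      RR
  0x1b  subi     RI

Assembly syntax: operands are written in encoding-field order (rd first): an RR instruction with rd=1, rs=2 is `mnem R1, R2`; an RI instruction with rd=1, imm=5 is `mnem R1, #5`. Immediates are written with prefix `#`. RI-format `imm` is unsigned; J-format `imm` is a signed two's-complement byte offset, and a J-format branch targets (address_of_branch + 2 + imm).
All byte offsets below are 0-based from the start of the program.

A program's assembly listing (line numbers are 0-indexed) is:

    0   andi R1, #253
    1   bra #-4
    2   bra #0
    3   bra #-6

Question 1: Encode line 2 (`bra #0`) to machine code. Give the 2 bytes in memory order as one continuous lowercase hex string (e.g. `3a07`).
line 2 (bra): pack op=0x14:5|imm=0:11 = 0xa000; little→ 00 a0

00a0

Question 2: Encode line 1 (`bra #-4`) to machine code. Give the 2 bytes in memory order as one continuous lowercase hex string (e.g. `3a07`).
fca7

line 1 (bra): pack op=0x14:5|imm=-4:11 = 0xa7fc; little→ fc a7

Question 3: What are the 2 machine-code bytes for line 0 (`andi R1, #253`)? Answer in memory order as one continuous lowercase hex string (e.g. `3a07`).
0. andi fields op=0x1a:5|rd=1:3|imm=253:8 → word d1fdh → fd d1

fdd1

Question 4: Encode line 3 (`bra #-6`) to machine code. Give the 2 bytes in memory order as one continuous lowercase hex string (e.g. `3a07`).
line 3 (bra): pack op=0x14:5|imm=-6:11 = 0xa7fa; little→ fa a7

faa7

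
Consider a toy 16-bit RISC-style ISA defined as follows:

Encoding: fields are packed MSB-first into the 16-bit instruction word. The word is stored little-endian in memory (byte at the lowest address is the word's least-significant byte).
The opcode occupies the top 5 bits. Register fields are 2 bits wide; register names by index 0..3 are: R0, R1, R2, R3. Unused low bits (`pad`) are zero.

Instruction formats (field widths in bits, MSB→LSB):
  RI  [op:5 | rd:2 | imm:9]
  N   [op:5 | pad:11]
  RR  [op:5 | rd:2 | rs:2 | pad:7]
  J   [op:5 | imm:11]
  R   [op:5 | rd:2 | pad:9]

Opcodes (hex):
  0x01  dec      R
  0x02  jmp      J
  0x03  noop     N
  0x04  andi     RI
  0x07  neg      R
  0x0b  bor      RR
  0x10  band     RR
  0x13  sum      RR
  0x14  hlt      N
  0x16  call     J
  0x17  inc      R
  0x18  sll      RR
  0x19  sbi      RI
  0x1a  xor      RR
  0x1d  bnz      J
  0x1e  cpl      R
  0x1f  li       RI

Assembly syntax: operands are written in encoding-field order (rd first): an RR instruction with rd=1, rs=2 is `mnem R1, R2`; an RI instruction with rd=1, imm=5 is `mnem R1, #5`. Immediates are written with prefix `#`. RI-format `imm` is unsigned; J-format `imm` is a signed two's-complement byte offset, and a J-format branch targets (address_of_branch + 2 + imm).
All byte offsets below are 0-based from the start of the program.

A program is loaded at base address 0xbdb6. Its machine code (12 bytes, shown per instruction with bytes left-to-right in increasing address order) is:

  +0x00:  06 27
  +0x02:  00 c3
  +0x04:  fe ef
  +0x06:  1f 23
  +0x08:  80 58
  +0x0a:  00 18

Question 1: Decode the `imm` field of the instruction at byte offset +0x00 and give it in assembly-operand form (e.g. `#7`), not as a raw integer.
+0x00: 06 27 ⇒ word 0x2706 (little)
  top 5b → 0x4 → andi [RI]
  rd: (w>>9)&0x3=0x3 → R3
  imm: (w>>0)&0x1ff=0x106 → #262

#262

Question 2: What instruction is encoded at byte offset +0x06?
@+06  little-endian(1f 23) = 0x231f
  top 5b → 0x4 → andi [RI]
  rd: (w>>9)&0x3=0x1 → R1
  imm: (w>>0)&0x1ff=0x11f → #287

andi R1, #287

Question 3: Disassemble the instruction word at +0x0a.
[0a] 00 18 → 0x1800
  op=0x1800>>11=0x3 ⇒ noop (N)

noop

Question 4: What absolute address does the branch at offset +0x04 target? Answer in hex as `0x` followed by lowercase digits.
0xbdba

@+04  little-endian(fe ef) = 0xeffe
  top 5b → 0x1d → bnz [J]
  imm@[10:0]=0x7fe (s11→-2) ⇒ #-2
  target = base 0xbdb6 + off 0x04 + 2 + imm -2 = 0xbdba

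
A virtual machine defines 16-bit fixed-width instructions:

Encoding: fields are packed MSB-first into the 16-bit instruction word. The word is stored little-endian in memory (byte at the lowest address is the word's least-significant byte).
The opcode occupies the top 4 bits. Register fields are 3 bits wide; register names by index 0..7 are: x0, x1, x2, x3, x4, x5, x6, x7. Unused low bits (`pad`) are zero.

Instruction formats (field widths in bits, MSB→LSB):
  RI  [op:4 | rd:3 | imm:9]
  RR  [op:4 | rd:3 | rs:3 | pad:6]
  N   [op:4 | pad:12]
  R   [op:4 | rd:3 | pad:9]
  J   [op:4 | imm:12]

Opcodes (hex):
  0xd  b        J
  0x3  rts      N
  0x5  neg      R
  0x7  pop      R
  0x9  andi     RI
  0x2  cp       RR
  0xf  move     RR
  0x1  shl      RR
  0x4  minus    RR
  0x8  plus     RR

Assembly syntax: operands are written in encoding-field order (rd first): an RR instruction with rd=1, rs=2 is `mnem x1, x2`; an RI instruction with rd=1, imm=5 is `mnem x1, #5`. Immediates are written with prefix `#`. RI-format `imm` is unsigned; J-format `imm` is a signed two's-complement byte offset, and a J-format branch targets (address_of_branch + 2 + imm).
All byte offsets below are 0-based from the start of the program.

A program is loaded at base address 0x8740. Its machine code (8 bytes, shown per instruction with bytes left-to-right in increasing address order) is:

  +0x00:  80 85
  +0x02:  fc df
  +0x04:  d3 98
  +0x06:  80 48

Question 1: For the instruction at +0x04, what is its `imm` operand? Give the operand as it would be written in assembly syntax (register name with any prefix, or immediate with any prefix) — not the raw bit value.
+0x04: d3 98 ⇒ word 0x98d3 (little)
  opcode bits[15:12]=0x9: andi/RI
  [11:9] rd=4 = x4
  [8:0] imm=211 = #211

#211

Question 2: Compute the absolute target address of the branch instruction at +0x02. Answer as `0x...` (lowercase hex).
@+02  little-endian(fc df) = 0xdffc
  op=0xdffc>>12=0xd ⇒ b (J)
  imm: (w>>0)&0xfff=0xffc (s12→-4) → #-4
  target = base 0x8740 + off 0x02 + 2 + imm -4 = 0x8740

0x8740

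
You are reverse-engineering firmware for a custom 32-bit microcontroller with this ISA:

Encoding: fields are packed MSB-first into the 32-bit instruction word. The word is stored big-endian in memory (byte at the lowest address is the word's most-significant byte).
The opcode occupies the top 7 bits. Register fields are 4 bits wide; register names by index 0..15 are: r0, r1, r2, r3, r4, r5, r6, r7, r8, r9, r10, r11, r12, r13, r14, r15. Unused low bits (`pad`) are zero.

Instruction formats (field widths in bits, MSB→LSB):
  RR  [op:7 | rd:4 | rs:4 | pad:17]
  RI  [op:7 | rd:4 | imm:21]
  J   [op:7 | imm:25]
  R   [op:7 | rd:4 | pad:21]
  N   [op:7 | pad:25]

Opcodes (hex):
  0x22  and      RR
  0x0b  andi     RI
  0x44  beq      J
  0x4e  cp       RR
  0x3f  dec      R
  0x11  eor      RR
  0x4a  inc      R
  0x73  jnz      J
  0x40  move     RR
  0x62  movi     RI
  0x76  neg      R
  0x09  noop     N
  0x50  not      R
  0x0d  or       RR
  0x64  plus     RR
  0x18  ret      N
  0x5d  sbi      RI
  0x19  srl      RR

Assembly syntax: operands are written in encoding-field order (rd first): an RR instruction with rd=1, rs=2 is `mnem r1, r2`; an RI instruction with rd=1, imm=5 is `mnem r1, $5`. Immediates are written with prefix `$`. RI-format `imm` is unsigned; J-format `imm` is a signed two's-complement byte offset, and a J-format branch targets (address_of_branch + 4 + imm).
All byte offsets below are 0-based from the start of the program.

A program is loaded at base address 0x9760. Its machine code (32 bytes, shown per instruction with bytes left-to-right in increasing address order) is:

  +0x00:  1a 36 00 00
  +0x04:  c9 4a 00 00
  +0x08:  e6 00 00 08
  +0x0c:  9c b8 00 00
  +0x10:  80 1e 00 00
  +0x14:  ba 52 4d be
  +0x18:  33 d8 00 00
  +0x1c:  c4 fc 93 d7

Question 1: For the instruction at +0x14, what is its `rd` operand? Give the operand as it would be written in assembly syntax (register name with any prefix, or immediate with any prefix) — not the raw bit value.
r2

+0x14: ba 52 4d be ⇒ word 0xba524dbe (big)
  opcode bits[31:25]=0x5d: sbi/RI
  [24:21] rd=2 = r2
  [20:0] imm=1199550 = $1199550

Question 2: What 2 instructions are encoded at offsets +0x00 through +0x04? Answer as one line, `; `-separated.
+0x00: 1a 36 00 00 ⇒ word 0x1a360000 (big)
  opcode bits[31:25]=0xd: or/RR
  [24:21] rd=1 = r1
  [20:17] rs=11 = r11
+0x04: c9 4a 00 00 ⇒ word 0xc94a0000 (big)
  opcode bits[31:25]=0x64: plus/RR
  [24:21] rd=10 = r10
  [20:17] rs=5 = r5

or r1, r11; plus r10, r5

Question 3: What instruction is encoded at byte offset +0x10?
move r0, r15

[10] 80 1e 00 00 → 0x801e0000
  top 7b → 0x40 → move [RR]
  rd: (w>>21)&0xf=0x0 → r0
  rs: (w>>17)&0xf=0xf → r15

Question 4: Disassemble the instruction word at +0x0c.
@+0c  big-endian(9c b8 00 00) = 0x9cb80000
  top 7b → 0x4e → cp [RR]
  rd: (w>>21)&0xf=0x5 → r5
  rs: (w>>17)&0xf=0xc → r12

cp r5, r12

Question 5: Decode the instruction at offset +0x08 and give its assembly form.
+0x08: e6 00 00 08 ⇒ word 0xe6000008 (big)
  top 7b → 0x73 → jnz [J]
  [24:0] imm=8 = $8

jnz $8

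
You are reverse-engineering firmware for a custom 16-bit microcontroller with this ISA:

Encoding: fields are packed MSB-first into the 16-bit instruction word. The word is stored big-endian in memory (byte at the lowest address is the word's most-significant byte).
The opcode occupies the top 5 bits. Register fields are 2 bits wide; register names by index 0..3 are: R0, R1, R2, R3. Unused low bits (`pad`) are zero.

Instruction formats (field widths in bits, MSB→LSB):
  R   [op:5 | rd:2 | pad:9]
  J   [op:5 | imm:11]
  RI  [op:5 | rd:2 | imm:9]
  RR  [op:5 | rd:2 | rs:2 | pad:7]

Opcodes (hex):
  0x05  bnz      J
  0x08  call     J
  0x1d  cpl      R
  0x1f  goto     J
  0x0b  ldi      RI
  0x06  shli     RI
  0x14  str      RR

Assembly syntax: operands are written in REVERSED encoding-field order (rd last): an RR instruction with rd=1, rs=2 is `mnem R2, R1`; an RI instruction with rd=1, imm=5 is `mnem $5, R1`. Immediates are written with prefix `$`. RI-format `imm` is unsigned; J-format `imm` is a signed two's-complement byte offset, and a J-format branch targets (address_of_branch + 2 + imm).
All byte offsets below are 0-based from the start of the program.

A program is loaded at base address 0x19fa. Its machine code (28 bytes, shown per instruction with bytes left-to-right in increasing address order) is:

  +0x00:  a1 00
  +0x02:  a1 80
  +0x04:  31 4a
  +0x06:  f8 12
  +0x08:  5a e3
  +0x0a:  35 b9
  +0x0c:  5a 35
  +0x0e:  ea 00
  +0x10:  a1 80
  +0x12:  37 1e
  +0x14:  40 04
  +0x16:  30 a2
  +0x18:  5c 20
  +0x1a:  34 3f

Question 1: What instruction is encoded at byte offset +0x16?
shli $162, R0

off 0x16: read 30 a2 as big → 0x30a2
  opcode bits[15:11]=0x6: shli/RI
  [10:9] rd=0 = R0
  [8:0] imm=162 = $162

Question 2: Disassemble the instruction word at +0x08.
ldi $227, R1

+0x08: 5a e3 ⇒ word 0x5ae3 (big)
  op=0x5ae3>>11=0xb ⇒ ldi (RI)
  rd: (w>>9)&0x3=0x1 → R1
  imm: (w>>0)&0x1ff=0xe3 → $227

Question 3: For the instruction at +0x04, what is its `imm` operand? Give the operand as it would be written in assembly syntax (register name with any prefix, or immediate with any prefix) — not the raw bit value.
[04] 31 4a → 0x314a
  op=0x314a>>11=0x6 ⇒ shli (RI)
  rd: (w>>9)&0x3=0x0 → R0
  imm: (w>>0)&0x1ff=0x14a → $330

$330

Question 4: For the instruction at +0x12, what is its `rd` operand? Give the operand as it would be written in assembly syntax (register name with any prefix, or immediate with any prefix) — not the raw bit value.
+0x12: 37 1e ⇒ word 0x371e (big)
  opcode bits[15:11]=0x6: shli/RI
  rd@[10:9]=0x3 ⇒ R3
  imm@[8:0]=0x11e ⇒ $286

R3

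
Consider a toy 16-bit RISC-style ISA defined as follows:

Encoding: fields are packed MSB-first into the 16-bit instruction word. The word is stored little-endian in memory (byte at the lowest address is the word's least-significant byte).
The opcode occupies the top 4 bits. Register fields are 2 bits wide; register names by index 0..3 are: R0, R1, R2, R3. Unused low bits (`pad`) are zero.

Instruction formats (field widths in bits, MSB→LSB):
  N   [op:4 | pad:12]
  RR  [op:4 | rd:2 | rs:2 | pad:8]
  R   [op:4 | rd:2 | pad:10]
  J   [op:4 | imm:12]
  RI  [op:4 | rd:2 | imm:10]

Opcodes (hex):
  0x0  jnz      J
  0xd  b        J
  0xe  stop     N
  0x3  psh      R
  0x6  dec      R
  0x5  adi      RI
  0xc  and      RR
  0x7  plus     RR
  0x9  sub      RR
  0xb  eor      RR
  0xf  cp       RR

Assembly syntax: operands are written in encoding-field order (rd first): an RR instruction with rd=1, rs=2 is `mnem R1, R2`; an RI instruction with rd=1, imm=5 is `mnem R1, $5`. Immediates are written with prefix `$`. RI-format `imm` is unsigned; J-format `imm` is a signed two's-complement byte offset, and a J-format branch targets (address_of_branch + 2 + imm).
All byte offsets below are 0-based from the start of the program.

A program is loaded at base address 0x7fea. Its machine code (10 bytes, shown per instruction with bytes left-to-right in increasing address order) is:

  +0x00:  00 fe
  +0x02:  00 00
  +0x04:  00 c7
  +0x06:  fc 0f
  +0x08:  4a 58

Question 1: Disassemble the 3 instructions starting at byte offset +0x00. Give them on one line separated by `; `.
cp R3, R2; jnz $0; and R1, R3

+0x00: 00 fe ⇒ word 0xfe00 (little)
  op=0xfe00>>12=0xf ⇒ cp (RR)
  [11:10] rd=3 = R3
  [9:8] rs=2 = R2
+0x02: 00 00 ⇒ word 0x0000 (little)
  op=0x0000>>12=0x0 ⇒ jnz (J)
  [11:0] imm=0 = $0
+0x04: 00 c7 ⇒ word 0xc700 (little)
  op=0xc700>>12=0xc ⇒ and (RR)
  [11:10] rd=1 = R1
  [9:8] rs=3 = R3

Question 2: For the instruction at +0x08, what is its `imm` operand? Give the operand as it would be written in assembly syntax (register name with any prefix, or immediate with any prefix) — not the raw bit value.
off 0x08: read 4a 58 as little → 0x584a
  op=0x584a>>12=0x5 ⇒ adi (RI)
  rd: (w>>10)&0x3=0x2 → R2
  imm: (w>>0)&0x3ff=0x4a → $74

$74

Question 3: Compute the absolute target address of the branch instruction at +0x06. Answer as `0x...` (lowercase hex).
+0x06: fc 0f ⇒ word 0x0ffc (little)
  opcode bits[15:12]=0x0: jnz/J
  imm: (w>>0)&0xfff=0xffc (s12→-4) → $-4
  target = base 0x7fea + off 0x06 + 2 + imm -4 = 0x7fee

0x7fee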